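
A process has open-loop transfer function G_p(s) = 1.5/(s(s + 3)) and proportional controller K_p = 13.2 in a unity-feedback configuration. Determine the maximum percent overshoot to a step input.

32.5%

Closed-loop characteristic equation: s² + 3s + 19.8 = 0, so ω_n = 4.45 rad/s and ζ = 3/(2·4.45) = 0.3371.
%OS = 100·exp(−πζ/√(1−ζ²)) = 100·exp(−π·0.3371/√0.8864) = 32.5%.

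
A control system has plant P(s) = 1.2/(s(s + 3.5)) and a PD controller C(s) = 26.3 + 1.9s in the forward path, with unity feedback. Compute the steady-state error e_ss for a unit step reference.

0

The open loop C(s)P(s) has a pole at the origin (type 1), so the static position error constant is infinite and e_ss = 1/(1+∞) = 0.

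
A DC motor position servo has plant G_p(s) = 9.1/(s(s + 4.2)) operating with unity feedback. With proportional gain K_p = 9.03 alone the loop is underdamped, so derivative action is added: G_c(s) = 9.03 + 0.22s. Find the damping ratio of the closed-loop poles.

Forward path: (9.03 + 0.22s)·9.1/(s(s+4.2)). The closed-loop characteristic equation is s² + (4.2 + 9.1·0.22)s + 9.1·9.03 = 0.
That is s² + 6.202s + 82.17 = 0, so ω_n = 9.065 rad/s and ζ = 6.202/(2·9.065) = 0.3421.

ζ = 0.342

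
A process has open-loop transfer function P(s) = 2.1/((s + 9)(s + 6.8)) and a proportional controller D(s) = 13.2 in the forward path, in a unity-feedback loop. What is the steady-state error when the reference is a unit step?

0.688

The loop is type 0. Static position error constant K_pos = D(0)·P(0) = 13.2·0.03431 = 0.4529.
Steady-state error to a unit step: e_ss = 1/(1+K_pos) = 1/1.453 = 0.688.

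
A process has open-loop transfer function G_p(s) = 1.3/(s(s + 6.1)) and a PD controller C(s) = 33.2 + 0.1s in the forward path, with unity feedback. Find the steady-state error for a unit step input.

The open loop C(s)G_p(s) has a pole at the origin (type 1), so the static position error constant is infinite and e_ss = 1/(1+∞) = 0.

0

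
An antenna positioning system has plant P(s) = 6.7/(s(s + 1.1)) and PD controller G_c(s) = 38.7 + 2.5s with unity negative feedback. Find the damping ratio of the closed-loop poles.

Forward path: (38.7 + 2.5s)·6.7/(s(s+1.1)). The closed-loop characteristic equation is s² + (1.1 + 6.7·2.5)s + 6.7·38.7 = 0.
That is s² + 17.85s + 259.3 = 0, so ω_n = 16.1 rad/s and ζ = 17.85/(2·16.1) = 0.5543.

ζ = 0.554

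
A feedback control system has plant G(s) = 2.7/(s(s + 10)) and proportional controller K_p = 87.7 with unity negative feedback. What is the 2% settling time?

T_s ≈ 0.8 s

The closed-loop denominator s² + 10s + 236.8 gives ω_n = √236.8 = 15.39 and ζ = 10/(2ω_n) = 0.3249.
2% settling time T_s ≈ 4/(ζω_n) = 4/5 = 0.8 s.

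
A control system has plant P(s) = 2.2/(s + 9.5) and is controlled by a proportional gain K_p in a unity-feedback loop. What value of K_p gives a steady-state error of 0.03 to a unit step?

K_p = 140

For a type-0 loop with proportional control, e_ss = 1/(1 + K_p·P(0)).
P(0) = 0.2316. Require 1/(1 + K_p·0.2316) = 0.03, so 1 + 0.2316·K_p = 33.33.
K_p = (33.33 − 1)/0.2316 = 140.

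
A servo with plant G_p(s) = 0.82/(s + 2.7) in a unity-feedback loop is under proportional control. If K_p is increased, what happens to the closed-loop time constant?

Closed-loop pole is at s = −(2.7+K_p·0.82); larger K_p moves it further left, so τ = 1/(2.7+K_p·0.82) decreases.

decrease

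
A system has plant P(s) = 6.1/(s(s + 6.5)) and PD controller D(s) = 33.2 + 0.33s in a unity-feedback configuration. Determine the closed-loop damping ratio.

Forward path: (33.2 + 0.33s)·6.1/(s(s+6.5)). The closed-loop characteristic equation is s² + (6.5 + 6.1·0.33)s + 6.1·33.2 = 0.
That is s² + 8.513s + 202.5 = 0, so ω_n = 14.23 rad/s and ζ = 8.513/(2·14.23) = 0.2991.

ζ = 0.299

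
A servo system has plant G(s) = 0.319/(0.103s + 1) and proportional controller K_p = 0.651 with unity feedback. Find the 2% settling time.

T_s ≈ 0.341 s

Closed loop: T(s) = K_p·G/(1+K_p·G) = 0.2077/(0.103s + 1 + 0.2077), with pole at s = −(1 + 0.2077)/0.103 = −11.72.
τ = 1/11.72 = 0.08529 s, so 2% settling time ≈ 4τ = 0.341 s.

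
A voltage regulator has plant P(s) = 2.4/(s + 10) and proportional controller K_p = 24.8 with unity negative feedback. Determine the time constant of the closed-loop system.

Closed-loop transfer function: T(s) = K_p·P(s)/(1 + K_p·P(s)) = 59.52/(s + 10 + 59.52) = 59.52/(s + 69.52).
Time constant τ = 1/69.52 = 0.0144 s.

τ = 0.0144 s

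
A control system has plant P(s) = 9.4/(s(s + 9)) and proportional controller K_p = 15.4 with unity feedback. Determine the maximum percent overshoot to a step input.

28.2%

The closed-loop denominator s² + 9s + 144.8 gives ω_n = √144.8 = 12.03 and ζ = 9/(2ω_n) = 0.374.
%OS = 100·exp(−πζ/√(1−ζ²)) = 100·exp(−π·0.374/√0.8601) = 28.2%.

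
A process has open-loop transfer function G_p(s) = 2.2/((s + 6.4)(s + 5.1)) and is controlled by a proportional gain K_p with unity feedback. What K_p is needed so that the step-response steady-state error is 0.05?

Steady-state error for a unit step on this type-0 loop is 1/(1 + K_p·G_p(0)).
G_p(0) = 0.0674. Require 1/(1 + K_p·0.0674) = 0.05, so 1 + 0.0674·K_p = 20.
K_p = (20 − 1)/0.0674 = 282.

K_p = 282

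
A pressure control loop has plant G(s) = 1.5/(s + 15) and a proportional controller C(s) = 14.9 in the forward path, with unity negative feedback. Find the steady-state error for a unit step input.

0.402

The loop is type 0. Static position error constant K_pos = C(0)·G(0) = 14.9·0.1 = 1.49.
Steady-state error to a unit step: e_ss = 1/(1+K_pos) = 1/2.49 = 0.402.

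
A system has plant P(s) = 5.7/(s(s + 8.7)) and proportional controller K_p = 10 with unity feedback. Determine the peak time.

From 1 + K_pP(s) = 0: s² + 8.7s + 57 = 0 ⇒ ω_n = 7.55, ζ = 0.5762.
Damped frequency ω_d = ω_n√(1−ζ²) = 6.171 rad/s, so peak time T_p = π/ω_d = 0.509 s.

T_p = 0.509 s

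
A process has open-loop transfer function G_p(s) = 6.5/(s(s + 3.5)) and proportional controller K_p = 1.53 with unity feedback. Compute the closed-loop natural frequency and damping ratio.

ω_n = 3.15 rad/s, ζ = 0.555

1 + K_p·G_p(s) = 0 gives s² + 3.5s + 9.945 = 0.
Matching s² + 2ζω_n s + ω_n²: ω_n = √9.945 = 3.154 rad/s and 2ζω_n = 3.5, so ζ = 3.5/(2·3.154) = 0.555.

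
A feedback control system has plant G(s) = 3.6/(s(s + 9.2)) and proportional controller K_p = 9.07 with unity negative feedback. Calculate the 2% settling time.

Closed-loop characteristic equation: s² + 9.2s + 32.65 = 0, so ω_n = 5.714 rad/s and ζ = 9.2/(2·5.714) = 0.805.
2% settling time T_s ≈ 4/(ζω_n) = 4/4.6 = 0.87 s.

T_s ≈ 0.87 s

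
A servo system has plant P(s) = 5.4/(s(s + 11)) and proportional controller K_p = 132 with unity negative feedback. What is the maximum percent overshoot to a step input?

The closed-loop denominator s² + 11s + 712.8 gives ω_n = √712.8 = 26.7 and ζ = 11/(2ω_n) = 0.206.
%OS = 100·exp(−πζ/√(1−ζ²)) = 100·exp(−π·0.206/√0.9576) = 51.6%.

51.6%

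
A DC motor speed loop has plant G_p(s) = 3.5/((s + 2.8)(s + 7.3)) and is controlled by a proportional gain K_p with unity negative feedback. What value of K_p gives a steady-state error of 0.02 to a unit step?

K_p = 286

Steady-state error for a unit step on this type-0 loop is 1/(1 + K_p·G_p(0)).
G_p(0) = 0.1712. Require 1/(1 + K_p·0.1712) = 0.02, so 1 + 0.1712·K_p = 50.
K_p = (50 − 1)/0.1712 = 286.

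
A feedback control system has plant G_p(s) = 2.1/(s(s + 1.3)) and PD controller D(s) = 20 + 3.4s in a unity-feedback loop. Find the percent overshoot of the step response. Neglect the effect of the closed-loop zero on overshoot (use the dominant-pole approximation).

Forward path: (20 + 3.4s)·2.1/(s(s+1.3)). The closed-loop characteristic equation is s² + (1.3 + 2.1·3.4)s + 2.1·20 = 0.
That is s² + 8.44s + 42 = 0, so ω_n = 6.481 rad/s and ζ = 8.44/(2·6.481) = 0.6512.
%OS = 100·exp(−πζ/√(1−ζ²)) = 6.75%.

6.75%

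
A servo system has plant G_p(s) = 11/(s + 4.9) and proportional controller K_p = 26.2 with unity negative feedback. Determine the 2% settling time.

Closed-loop transfer function: T(s) = K_p·G_p(s)/(1 + K_p·G_p(s)) = 288.2/(s + 4.9 + 288.2) = 288.2/(s + 293.1).
Time constant τ = 1/293.1 = 0.003412 s, so the 2% settling time is about 4τ = 0.0136 s.

T_s ≈ 0.0136 s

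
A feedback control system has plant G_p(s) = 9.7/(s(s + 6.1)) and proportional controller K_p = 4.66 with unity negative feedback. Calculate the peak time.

T_p = 0.524 s

The closed-loop denominator s² + 6.1s + 45.2 gives ω_n = √45.2 = 6.723 and ζ = 6.1/(2ω_n) = 0.4537.
Damped frequency ω_d = ω_n√(1−ζ²) = 5.992 rad/s, so peak time T_p = π/ω_d = 0.524 s.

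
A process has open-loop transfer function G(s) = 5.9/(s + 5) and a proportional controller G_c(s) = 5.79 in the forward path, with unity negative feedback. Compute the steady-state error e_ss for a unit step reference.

0.128

The loop is type 0. Static position error constant K_pos = G_c(0)·G(0) = 5.79·1.18 = 6.832.
Steady-state error to a unit step: e_ss = 1/(1+K_pos) = 1/7.832 = 0.128.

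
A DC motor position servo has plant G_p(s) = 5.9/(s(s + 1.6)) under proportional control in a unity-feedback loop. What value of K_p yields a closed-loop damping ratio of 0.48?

K_p = 0.471

Closed-loop characteristic equation: s² + 1.6s + K_p·5.9 = 0.
So ω_n = √(5.9K_p) and 2ζω_n = 1.6, giving ζ = 1.6/(2√(5.9K_p)).
Setting ζ = 0.48: √(5.9K_p) = 1.6/(2·0.48) = 1.667, so K_p = 2.778/5.9 = 0.471.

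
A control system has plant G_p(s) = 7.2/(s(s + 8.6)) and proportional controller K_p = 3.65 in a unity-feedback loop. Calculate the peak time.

T_p = 1.13 s

From 1 + K_pG_p(s) = 0: s² + 8.6s + 26.28 = 0 ⇒ ω_n = 5.126, ζ = 0.8388.
Damped frequency ω_d = ω_n√(1−ζ²) = 2.791 rad/s, so peak time T_p = π/ω_d = 1.13 s.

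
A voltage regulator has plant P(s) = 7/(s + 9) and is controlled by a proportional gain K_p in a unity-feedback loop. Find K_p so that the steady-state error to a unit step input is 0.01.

The loop is type 0, so e_ss(step) = 1/(1 + K_pos) with K_pos = K_p·P(0).
P(0) = 0.7778. Require 1/(1 + K_p·0.7778) = 0.01, so 1 + 0.7778·K_p = 100.
K_p = (100 − 1)/0.7778 = 127.

K_p = 127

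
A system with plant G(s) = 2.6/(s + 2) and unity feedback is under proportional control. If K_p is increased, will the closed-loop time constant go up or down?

decrease

The closed-loop bandwidth 2+K_p·2.6 grows with K_p, so τ shrinks.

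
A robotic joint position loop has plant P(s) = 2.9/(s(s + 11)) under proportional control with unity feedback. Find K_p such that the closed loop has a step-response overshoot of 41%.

From %OS = 100·exp(−πζ/√(1−ζ²)) = 41%, ζ = −ln(0.41)/√(π²+ln²(0.41)) = 0.273.
Characteristic equation s² + 11s + 2.9K_p = 0 gives ζ = 11/(2√(2.9K_p)).
Setting ζ = 0.273: √(2.9K_p) = 11/(2·0.273) = 20.14, so K_p = 405.8/2.9 = 140.

K_p = 140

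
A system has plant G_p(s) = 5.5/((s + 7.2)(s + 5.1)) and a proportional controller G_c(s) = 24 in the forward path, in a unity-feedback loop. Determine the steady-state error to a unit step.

0.218

The loop is type 0. Static position error constant K_pos = G_c(0)·G_p(0) = 24·0.1498 = 3.595.
Steady-state error to a unit step: e_ss = 1/(1+K_pos) = 1/4.595 = 0.218.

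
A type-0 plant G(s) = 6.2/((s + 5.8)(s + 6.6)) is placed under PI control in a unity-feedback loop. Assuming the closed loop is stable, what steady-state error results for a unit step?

The PI controller's integrator makes the forward path type 1, so e_ss to a step is zero.

0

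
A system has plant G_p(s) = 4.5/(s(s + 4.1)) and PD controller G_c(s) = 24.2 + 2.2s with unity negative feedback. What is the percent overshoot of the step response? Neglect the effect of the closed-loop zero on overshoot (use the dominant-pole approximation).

Forward path: (24.2 + 2.2s)·4.5/(s(s+4.1)). The closed-loop characteristic equation is s² + (4.1 + 4.5·2.2)s + 4.5·24.2 = 0.
That is s² + 14s + 108.9 = 0, so ω_n = 10.44 rad/s and ζ = 14/(2·10.44) = 0.6708.
%OS = 100·exp(−πζ/√(1−ζ²)) = 5.83%.

5.83%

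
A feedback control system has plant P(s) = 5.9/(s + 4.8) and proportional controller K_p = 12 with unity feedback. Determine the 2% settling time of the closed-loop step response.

Closed-loop transfer function: T(s) = K_p·P(s)/(1 + K_p·P(s)) = 70.8/(s + 4.8 + 70.8) = 70.8/(s + 75.6).
Time constant τ = 1/75.6 = 0.01323 s, so the 2% settling time is about 4τ = 0.0529 s.

T_s ≈ 0.0529 s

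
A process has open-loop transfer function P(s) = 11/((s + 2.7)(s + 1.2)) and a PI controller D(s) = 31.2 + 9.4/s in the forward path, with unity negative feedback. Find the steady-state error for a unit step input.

0

The open loop D(s)P(s) has a pole at the origin (type 1), so the static position error constant is infinite and e_ss = 1/(1+∞) = 0.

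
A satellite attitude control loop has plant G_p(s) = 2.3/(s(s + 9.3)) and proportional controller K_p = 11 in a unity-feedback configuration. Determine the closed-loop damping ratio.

With unity feedback the closed-loop characteristic equation is s² + 9.3s + 11·2.3 = s² + 9.3s + 25.3 = 0.
Matching s² + 2ζω_n s + ω_n²: ω_n = √25.3 = 5.03 rad/s and 2ζω_n = 9.3, so ζ = 9.3/(2·5.03) = 0.924.

ζ = 0.924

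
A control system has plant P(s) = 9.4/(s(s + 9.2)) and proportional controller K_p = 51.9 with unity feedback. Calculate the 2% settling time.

Closed-loop characteristic equation: s² + 9.2s + 487.9 = 0, so ω_n = 22.09 rad/s and ζ = 9.2/(2·22.09) = 0.2083.
2% settling time T_s ≈ 4/(ζω_n) = 4/4.6 = 0.87 s.

T_s ≈ 0.87 s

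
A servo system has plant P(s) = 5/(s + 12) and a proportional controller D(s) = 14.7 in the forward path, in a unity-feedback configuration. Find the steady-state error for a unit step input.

0.14

The loop is type 0. Static position error constant K_pos = D(0)·P(0) = 14.7·0.4167 = 6.125.
Steady-state error to a unit step: e_ss = 1/(1+K_pos) = 1/7.125 = 0.14.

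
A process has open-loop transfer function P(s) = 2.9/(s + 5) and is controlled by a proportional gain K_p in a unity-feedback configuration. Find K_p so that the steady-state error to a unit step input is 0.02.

Steady-state error for a unit step on this type-0 loop is 1/(1 + K_p·P(0)).
P(0) = 0.58. Require 1/(1 + K_p·0.58) = 0.02, so 1 + 0.58·K_p = 50.
K_p = (50 − 1)/0.58 = 84.5.

K_p = 84.5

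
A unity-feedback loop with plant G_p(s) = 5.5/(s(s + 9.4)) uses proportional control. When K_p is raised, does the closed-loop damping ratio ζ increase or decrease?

decrease

ζ = 9.4/(2√(5.5K_p)); increasing K_p raises the denominator, so ζ falls.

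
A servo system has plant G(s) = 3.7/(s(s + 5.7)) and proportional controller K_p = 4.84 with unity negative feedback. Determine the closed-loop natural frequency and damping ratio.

1 + K_p·G(s) = 0 gives s² + 5.7s + 17.91 = 0.
So ω_n² = 17.91 ⇒ ω_n = 4.232 rad/s, and ζ = 5.7/(2ω_n) = 0.673.

ω_n = 4.23 rad/s, ζ = 0.673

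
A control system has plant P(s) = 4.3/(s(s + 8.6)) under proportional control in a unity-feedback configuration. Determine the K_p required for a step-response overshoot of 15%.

K_p = 16.1

From %OS = 100·exp(−πζ/√(1−ζ²)) = 15%, ζ = −ln(0.15)/√(π²+ln²(0.15)) = 0.5169.
Characteristic equation s² + 8.6s + 4.3K_p = 0 gives ζ = 8.6/(2√(4.3K_p)).
Setting ζ = 0.5169: √(4.3K_p) = 8.6/(2·0.5169) = 8.318, so K_p = 69.19/4.3 = 16.1.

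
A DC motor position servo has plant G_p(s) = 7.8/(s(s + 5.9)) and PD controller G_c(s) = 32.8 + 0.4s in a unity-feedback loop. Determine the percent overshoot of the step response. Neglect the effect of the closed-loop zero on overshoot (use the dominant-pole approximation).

Forward path: (32.8 + 0.4s)·7.8/(s(s+5.9)). The closed-loop characteristic equation is s² + (5.9 + 7.8·0.4)s + 7.8·32.8 = 0.
That is s² + 9.02s + 255.8 = 0, so ω_n = 15.99 rad/s and ζ = 9.02/(2·15.99) = 0.282.
%OS = 100·exp(−πζ/√(1−ζ²)) = 39.7%.

39.7%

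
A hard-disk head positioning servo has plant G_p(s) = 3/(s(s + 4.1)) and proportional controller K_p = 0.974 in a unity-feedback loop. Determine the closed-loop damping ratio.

ζ = 1.2

1 + K_p·G_p(s) = 0 gives s² + 4.1s + 2.922 = 0.
So ω_n² = 2.922 ⇒ ω_n = 1.709 rad/s, and ζ = 4.1/(2ω_n) = 1.2.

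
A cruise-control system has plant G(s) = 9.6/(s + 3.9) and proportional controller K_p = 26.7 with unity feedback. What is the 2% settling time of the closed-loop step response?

T_s ≈ 0.0154 s

Closed-loop transfer function: T(s) = K_p·G(s)/(1 + K_p·G(s)) = 256.3/(s + 3.9 + 256.3) = 256.3/(s + 260.2).
Time constant τ = 1/260.2 = 0.003843 s, so the 2% settling time is about 4τ = 0.0154 s.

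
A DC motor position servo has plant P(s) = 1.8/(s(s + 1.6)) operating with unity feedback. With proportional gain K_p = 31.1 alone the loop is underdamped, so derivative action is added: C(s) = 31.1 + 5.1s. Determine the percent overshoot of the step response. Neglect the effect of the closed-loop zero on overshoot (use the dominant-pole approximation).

3.83%

Forward path: (31.1 + 5.1s)·1.8/(s(s+1.6)). The closed-loop characteristic equation is s² + (1.6 + 1.8·5.1)s + 1.8·31.1 = 0.
That is s² + 10.78s + 55.98 = 0, so ω_n = 7.482 rad/s and ζ = 10.78/(2·7.482) = 0.7204.
%OS = 100·exp(−πζ/√(1−ζ²)) = 3.83%.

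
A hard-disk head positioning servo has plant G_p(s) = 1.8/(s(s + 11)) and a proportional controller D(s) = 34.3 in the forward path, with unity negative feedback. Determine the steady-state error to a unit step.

The open loop D(s)G_p(s) has a pole at the origin (type 1), so the static position error constant is infinite and e_ss = 1/(1+∞) = 0.

0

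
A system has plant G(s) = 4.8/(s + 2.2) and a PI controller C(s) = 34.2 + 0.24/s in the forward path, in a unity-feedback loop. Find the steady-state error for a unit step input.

The open loop C(s)G(s) has a pole at the origin (type 1), so the static position error constant is infinite and e_ss = 1/(1+∞) = 0.

0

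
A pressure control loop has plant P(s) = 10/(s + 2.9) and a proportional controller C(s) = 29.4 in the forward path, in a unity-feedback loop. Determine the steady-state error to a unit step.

The loop is type 0. Static position error constant K_pos = C(0)·P(0) = 29.4·3.448 = 101.4.
Steady-state error to a unit step: e_ss = 1/(1+K_pos) = 1/102.4 = 0.00977.

0.00977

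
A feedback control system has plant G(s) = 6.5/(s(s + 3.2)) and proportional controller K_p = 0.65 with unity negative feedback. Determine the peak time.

The closed-loop denominator s² + 3.2s + 4.225 gives ω_n = √4.225 = 2.055 and ζ = 3.2/(2ω_n) = 0.7784.
Damped frequency ω_d = ω_n√(1−ζ²) = 1.29 rad/s, so peak time T_p = π/ω_d = 2.43 s.

T_p = 2.43 s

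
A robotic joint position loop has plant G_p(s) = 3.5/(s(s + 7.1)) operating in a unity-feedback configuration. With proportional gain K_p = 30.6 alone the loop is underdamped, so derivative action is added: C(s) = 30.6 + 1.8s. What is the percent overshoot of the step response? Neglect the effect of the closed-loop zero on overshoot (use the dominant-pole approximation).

Forward path: (30.6 + 1.8s)·3.5/(s(s+7.1)). The closed-loop characteristic equation is s² + (7.1 + 3.5·1.8)s + 3.5·30.6 = 0.
That is s² + 13.4s + 107.1 = 0, so ω_n = 10.35 rad/s and ζ = 13.4/(2·10.35) = 0.6474.
%OS = 100·exp(−πζ/√(1−ζ²)) = 6.93%.

6.93%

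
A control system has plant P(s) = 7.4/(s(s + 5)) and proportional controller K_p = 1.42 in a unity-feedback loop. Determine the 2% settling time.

The closed-loop denominator s² + 5s + 10.51 gives ω_n = √10.51 = 3.242 and ζ = 5/(2ω_n) = 0.7712.
2% settling time T_s ≈ 4/(ζω_n) = 4/2.5 = 1.6 s.

T_s ≈ 1.6 s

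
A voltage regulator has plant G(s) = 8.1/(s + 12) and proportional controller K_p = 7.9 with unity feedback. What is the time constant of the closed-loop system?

Closed-loop transfer function: T(s) = K_p·G(s)/(1 + K_p·G(s)) = 63.99/(s + 12 + 63.99) = 63.99/(s + 75.99).
Time constant τ = 1/75.99 = 0.0132 s.

τ = 0.0132 s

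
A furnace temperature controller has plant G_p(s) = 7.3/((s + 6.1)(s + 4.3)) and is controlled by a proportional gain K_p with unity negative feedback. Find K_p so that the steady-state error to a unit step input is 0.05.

K_p = 68.3

The loop is type 0, so e_ss(step) = 1/(1 + K_pos) with K_pos = K_p·G_p(0).
G_p(0) = 0.2783. Require 1/(1 + K_p·0.2783) = 0.05, so 1 + 0.2783·K_p = 20.
K_p = (20 − 1)/0.2783 = 68.3.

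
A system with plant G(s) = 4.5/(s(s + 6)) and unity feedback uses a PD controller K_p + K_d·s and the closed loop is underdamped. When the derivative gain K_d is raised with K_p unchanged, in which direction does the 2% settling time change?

decrease

Characteristic equation s² + (6 + 4.5K_d)s + 4.5K_p = 0: raising K_d increases ζω_n = (6+4.5K_d)/2 while the loop stays underdamped, so T_s ≈ 4/(ζω_n) decreases.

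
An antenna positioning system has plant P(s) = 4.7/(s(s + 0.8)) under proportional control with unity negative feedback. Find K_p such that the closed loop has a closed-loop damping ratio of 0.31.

K_p = 0.354

Closed-loop characteristic equation: s² + 0.8s + K_p·4.7 = 0.
So ω_n = √(4.7K_p) and 2ζω_n = 0.8, giving ζ = 0.8/(2√(4.7K_p)).
Setting ζ = 0.31: √(4.7K_p) = 0.8/(2·0.31) = 1.29, so K_p = 1.665/4.7 = 0.354.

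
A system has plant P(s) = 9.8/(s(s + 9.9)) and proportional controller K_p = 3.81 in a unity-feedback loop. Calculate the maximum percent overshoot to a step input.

The closed-loop denominator s² + 9.9s + 37.34 gives ω_n = √37.34 = 6.11 and ζ = 9.9/(2ω_n) = 0.8101.
%OS = 100·exp(−πζ/√(1−ζ²)) = 100·exp(−π·0.8101/√0.3438) = 1.3%.

1.3%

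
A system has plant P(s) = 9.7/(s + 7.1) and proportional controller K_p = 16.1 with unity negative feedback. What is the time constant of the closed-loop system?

τ = 0.00612 s

Closed-loop transfer function: T(s) = K_p·P(s)/(1 + K_p·P(s)) = 156.2/(s + 7.1 + 156.2) = 156.2/(s + 163.3).
Time constant τ = 1/163.3 = 0.00612 s.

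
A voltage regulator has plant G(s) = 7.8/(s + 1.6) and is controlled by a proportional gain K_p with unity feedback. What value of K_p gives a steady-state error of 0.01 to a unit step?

K_p = 20.3

Steady-state error for a unit step on this type-0 loop is 1/(1 + K_p·G(0)).
G(0) = 4.875. Require 1/(1 + K_p·4.875) = 0.01, so 1 + 4.875·K_p = 100.
K_p = (100 − 1)/4.875 = 20.3.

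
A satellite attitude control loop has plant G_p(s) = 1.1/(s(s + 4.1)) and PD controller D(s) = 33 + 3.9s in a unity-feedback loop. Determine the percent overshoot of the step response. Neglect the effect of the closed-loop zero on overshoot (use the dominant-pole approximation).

4.75%

Forward path: (33 + 3.9s)·1.1/(s(s+4.1)). The closed-loop characteristic equation is s² + (4.1 + 1.1·3.9)s + 1.1·33 = 0.
That is s² + 8.39s + 36.3 = 0, so ω_n = 6.025 rad/s and ζ = 8.39/(2·6.025) = 0.6963.
%OS = 100·exp(−πζ/√(1−ζ²)) = 4.75%.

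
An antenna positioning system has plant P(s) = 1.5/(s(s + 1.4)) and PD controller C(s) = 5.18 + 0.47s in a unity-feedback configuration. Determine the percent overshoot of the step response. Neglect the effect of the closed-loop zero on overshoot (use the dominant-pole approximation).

27.8%

Forward path: (5.18 + 0.47s)·1.5/(s(s+1.4)). The closed-loop characteristic equation is s² + (1.4 + 1.5·0.47)s + 1.5·5.18 = 0.
That is s² + 2.105s + 7.77 = 0, so ω_n = 2.787 rad/s and ζ = 2.105/(2·2.787) = 0.3776.
%OS = 100·exp(−πζ/√(1−ζ²)) = 27.8%.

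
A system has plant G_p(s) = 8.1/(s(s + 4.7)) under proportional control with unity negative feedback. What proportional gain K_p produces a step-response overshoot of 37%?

K_p = 7.49

From %OS = 100·exp(−πζ/√(1−ζ²)) = 37%, ζ = −ln(0.37)/√(π²+ln²(0.37)) = 0.3017.
Characteristic equation s² + 4.7s + 8.1K_p = 0 gives ζ = 4.7/(2√(8.1K_p)).
Setting ζ = 0.3017: √(8.1K_p) = 4.7/(2·0.3017) = 7.788, so K_p = 60.66/8.1 = 7.49.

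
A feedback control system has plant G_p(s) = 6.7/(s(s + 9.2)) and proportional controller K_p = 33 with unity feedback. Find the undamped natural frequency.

ω_n = 14.9 rad/s

With unity feedback the closed-loop characteristic equation is s² + 9.2s + 33·6.7 = s² + 9.2s + 221.1 = 0.
Matching s² + 2ζω_n s + ω_n²: ω_n = √221.1 = 14.87 rad/s and 2ζω_n = 9.2, so ζ = 9.2/(2·14.87) = 0.309.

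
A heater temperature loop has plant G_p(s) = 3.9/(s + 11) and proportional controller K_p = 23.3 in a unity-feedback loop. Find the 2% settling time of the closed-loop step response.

T_s ≈ 0.0393 s

Closed-loop transfer function: T(s) = K_p·G_p(s)/(1 + K_p·G_p(s)) = 90.87/(s + 11 + 90.87) = 90.87/(s + 101.9).
Time constant τ = 1/101.9 = 0.009816 s, so the 2% settling time is about 4τ = 0.0393 s.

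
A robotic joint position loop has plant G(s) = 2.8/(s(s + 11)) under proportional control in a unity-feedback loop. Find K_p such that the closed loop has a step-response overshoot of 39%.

K_p = 131

From %OS = 100·exp(−πζ/√(1−ζ²)) = 39%, ζ = −ln(0.39)/√(π²+ln²(0.39)) = 0.2871.
Characteristic equation s² + 11s + 2.8K_p = 0 gives ζ = 11/(2√(2.8K_p)).
Setting ζ = 0.2871: √(2.8K_p) = 11/(2·0.2871) = 19.16, so K_p = 367/2.8 = 131.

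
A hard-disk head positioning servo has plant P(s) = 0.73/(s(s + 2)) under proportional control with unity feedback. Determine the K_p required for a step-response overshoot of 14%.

K_p = 4.87

From %OS = 100·exp(−πζ/√(1−ζ²)) = 14%, ζ = −ln(0.14)/√(π²+ln²(0.14)) = 0.5305.
Characteristic equation s² + 2s + 0.73K_p = 0 gives ζ = 2/(2√(0.73K_p)).
Setting ζ = 0.5305: √(0.73K_p) = 2/(2·0.5305) = 1.885, so K_p = 3.553/0.73 = 4.87.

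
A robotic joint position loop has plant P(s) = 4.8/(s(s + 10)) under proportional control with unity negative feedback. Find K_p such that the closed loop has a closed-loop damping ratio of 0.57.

Closed-loop characteristic equation: s² + 10s + K_p·4.8 = 0.
So ω_n = √(4.8K_p) and 2ζω_n = 10, giving ζ = 10/(2√(4.8K_p)).
Setting ζ = 0.57: √(4.8K_p) = 10/(2·0.57) = 8.772, so K_p = 76.95/4.8 = 16.

K_p = 16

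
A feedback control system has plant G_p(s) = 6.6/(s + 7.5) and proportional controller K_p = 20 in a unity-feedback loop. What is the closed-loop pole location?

Closed-loop transfer function: T(s) = K_p·G_p(s)/(1 + K_p·G_p(s)) = 132/(s + 7.5 + 132) = 132/(s + 139.5).
The closed-loop pole is at s = −139.5.

s = -139.5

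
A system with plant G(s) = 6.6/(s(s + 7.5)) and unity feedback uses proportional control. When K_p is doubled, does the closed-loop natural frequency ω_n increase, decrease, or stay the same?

ω_n = √(6.6·K_p), which grows with K_p.

increase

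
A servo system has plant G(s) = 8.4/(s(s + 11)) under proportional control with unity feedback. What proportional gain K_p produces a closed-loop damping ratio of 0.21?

Closed-loop characteristic equation: s² + 11s + K_p·8.4 = 0.
So ω_n = √(8.4K_p) and 2ζω_n = 11, giving ζ = 11/(2√(8.4K_p)).
Setting ζ = 0.21: √(8.4K_p) = 11/(2·0.21) = 26.19, so K_p = 685.9/8.4 = 81.7.

K_p = 81.7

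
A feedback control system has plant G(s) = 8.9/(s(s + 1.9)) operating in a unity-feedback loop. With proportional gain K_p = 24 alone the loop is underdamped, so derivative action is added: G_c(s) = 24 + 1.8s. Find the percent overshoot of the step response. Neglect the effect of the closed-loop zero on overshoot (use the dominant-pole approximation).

Forward path: (24 + 1.8s)·8.9/(s(s+1.9)). The closed-loop characteristic equation is s² + (1.9 + 8.9·1.8)s + 8.9·24 = 0.
That is s² + 17.92s + 213.6 = 0, so ω_n = 14.62 rad/s and ζ = 17.92/(2·14.62) = 0.6131.
%OS = 100·exp(−πζ/√(1−ζ²)) = 8.73%.

8.73%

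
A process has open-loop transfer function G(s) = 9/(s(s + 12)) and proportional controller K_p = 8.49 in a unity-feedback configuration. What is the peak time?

From 1 + K_pG(s) = 0: s² + 12s + 76.41 = 0 ⇒ ω_n = 8.741, ζ = 0.6864.
Damped frequency ω_d = ω_n√(1−ζ²) = 6.357 rad/s, so peak time T_p = π/ω_d = 0.494 s.

T_p = 0.494 s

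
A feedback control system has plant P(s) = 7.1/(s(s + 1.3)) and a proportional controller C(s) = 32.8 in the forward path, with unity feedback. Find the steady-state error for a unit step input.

The open loop C(s)P(s) has a pole at the origin (type 1), so the static position error constant is infinite and e_ss = 1/(1+∞) = 0.

0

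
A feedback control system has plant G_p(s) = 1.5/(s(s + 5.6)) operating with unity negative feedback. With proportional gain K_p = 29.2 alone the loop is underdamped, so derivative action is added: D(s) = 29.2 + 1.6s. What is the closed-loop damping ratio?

ζ = 0.604

Forward path: (29.2 + 1.6s)·1.5/(s(s+5.6)). The closed-loop characteristic equation is s² + (5.6 + 1.5·1.6)s + 1.5·29.2 = 0.
That is s² + 8s + 43.8 = 0, so ω_n = 6.618 rad/s and ζ = 8/(2·6.618) = 0.6044.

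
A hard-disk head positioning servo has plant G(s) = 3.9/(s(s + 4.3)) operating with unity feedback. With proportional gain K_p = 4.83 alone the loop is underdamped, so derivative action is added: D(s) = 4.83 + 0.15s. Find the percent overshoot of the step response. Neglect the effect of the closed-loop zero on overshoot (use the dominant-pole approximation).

Forward path: (4.83 + 0.15s)·3.9/(s(s+4.3)). The closed-loop characteristic equation is s² + (4.3 + 3.9·0.15)s + 3.9·4.83 = 0.
That is s² + 4.885s + 18.84 = 0, so ω_n = 4.34 rad/s and ζ = 4.885/(2·4.34) = 0.5628.
%OS = 100·exp(−πζ/√(1−ζ²)) = 11.8%.

11.8%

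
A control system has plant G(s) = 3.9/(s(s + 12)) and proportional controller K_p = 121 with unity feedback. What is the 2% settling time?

T_s ≈ 0.667 s

The closed-loop denominator s² + 12s + 471.9 gives ω_n = √471.9 = 21.72 and ζ = 12/(2ω_n) = 0.2762.
2% settling time T_s ≈ 4/(ζω_n) = 4/6 = 0.667 s.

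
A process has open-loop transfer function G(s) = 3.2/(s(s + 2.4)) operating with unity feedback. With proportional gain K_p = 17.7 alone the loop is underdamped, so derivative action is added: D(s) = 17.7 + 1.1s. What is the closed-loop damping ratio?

ζ = 0.393

Forward path: (17.7 + 1.1s)·3.2/(s(s+2.4)). The closed-loop characteristic equation is s² + (2.4 + 3.2·1.1)s + 3.2·17.7 = 0.
That is s² + 5.92s + 56.64 = 0, so ω_n = 7.526 rad/s and ζ = 5.92/(2·7.526) = 0.3933.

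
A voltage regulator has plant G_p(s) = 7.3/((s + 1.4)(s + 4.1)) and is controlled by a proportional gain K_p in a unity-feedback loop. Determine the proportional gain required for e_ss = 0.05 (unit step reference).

K_p = 14.9

For a type-0 loop with proportional control, e_ss = 1/(1 + K_p·G_p(0)).
G_p(0) = 1.272. Require 1/(1 + K_p·1.272) = 0.05, so 1 + 1.272·K_p = 20.
K_p = (20 − 1)/1.272 = 14.9.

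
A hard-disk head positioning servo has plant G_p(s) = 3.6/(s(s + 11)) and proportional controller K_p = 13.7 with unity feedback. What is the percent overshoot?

1.91%

Closed-loop characteristic equation: s² + 11s + 49.32 = 0, so ω_n = 7.023 rad/s and ζ = 11/(2·7.023) = 0.7832.
%OS = 100·exp(−πζ/√(1−ζ²)) = 100·exp(−π·0.7832/√0.3867) = 1.91%.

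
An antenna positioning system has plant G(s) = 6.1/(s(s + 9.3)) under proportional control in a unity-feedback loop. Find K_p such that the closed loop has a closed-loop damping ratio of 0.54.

K_p = 12.2

Closed-loop characteristic equation: s² + 9.3s + K_p·6.1 = 0.
So ω_n = √(6.1K_p) and 2ζω_n = 9.3, giving ζ = 9.3/(2√(6.1K_p)).
Setting ζ = 0.54: √(6.1K_p) = 9.3/(2·0.54) = 8.611, so K_p = 74.15/6.1 = 12.2.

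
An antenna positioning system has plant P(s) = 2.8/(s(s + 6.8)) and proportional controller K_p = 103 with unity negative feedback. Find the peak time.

T_p = 0.189 s

Closed-loop characteristic equation: s² + 6.8s + 288.4 = 0, so ω_n = 16.98 rad/s and ζ = 6.8/(2·16.98) = 0.2002.
Damped frequency ω_d = ω_n√(1−ζ²) = 16.64 rad/s, so peak time T_p = π/ω_d = 0.189 s.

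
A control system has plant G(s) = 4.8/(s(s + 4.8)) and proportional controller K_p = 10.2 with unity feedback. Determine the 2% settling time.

Closed-loop characteristic equation: s² + 4.8s + 48.96 = 0, so ω_n = 6.997 rad/s and ζ = 4.8/(2·6.997) = 0.343.
2% settling time T_s ≈ 4/(ζω_n) = 4/2.4 = 1.67 s.

T_s ≈ 1.67 s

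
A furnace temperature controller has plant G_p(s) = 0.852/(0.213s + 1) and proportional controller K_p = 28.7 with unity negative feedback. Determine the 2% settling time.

T_s ≈ 0.0335 s

Closed loop: T(s) = K_p·G_p/(1+K_p·G_p) = 24.45/(0.213s + 1 + 24.45), with pole at s = −(1 + 24.45)/0.213 = −119.5.
τ = 1/119.5 = 0.008369 s, so 2% settling time ≈ 4τ = 0.0335 s.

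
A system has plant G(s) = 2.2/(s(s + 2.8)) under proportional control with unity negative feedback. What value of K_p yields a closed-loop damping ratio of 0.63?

K_p = 2.24

Closed-loop characteristic equation: s² + 2.8s + K_p·2.2 = 0.
So ω_n = √(2.2K_p) and 2ζω_n = 2.8, giving ζ = 2.8/(2√(2.2K_p)).
Setting ζ = 0.63: √(2.2K_p) = 2.8/(2·0.63) = 2.222, so K_p = 4.938/2.2 = 2.24.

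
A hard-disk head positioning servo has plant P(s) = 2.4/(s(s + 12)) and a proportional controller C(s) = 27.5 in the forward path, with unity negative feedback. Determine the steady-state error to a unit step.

0

The open loop C(s)P(s) has a pole at the origin (type 1), so the static position error constant is infinite and e_ss = 1/(1+∞) = 0.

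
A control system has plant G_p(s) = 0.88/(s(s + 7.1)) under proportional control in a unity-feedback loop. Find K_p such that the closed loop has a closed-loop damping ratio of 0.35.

Closed-loop characteristic equation: s² + 7.1s + K_p·0.88 = 0.
So ω_n = √(0.88K_p) and 2ζω_n = 7.1, giving ζ = 7.1/(2√(0.88K_p)).
Setting ζ = 0.35: √(0.88K_p) = 7.1/(2·0.35) = 10.14, so K_p = 102.9/0.88 = 117.

K_p = 117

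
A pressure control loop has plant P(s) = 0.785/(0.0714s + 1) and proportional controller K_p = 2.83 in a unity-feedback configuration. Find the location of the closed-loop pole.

s = -45.12

Closed loop: T(s) = K_p·P/(1+K_p·P) = 2.222/(0.0714s + 1 + 2.222), with pole at s = −(1 + 2.222)/0.0714 = −45.12.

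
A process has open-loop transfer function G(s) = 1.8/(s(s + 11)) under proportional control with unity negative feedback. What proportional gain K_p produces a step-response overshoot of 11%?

From %OS = 100·exp(−πζ/√(1−ζ²)) = 11%, ζ = −ln(0.11)/√(π²+ln²(0.11)) = 0.5749.
Characteristic equation s² + 11s + 1.8K_p = 0 gives ζ = 11/(2√(1.8K_p)).
Setting ζ = 0.5749: √(1.8K_p) = 11/(2·0.5749) = 9.567, so K_p = 91.53/1.8 = 50.8.

K_p = 50.8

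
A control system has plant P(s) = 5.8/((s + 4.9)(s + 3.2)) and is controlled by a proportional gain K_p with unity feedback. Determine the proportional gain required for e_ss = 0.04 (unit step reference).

The loop is type 0, so e_ss(step) = 1/(1 + K_pos) with K_pos = K_p·P(0).
P(0) = 0.3699. Require 1/(1 + K_p·0.3699) = 0.04, so 1 + 0.3699·K_p = 25.
K_p = (25 − 1)/0.3699 = 64.9.

K_p = 64.9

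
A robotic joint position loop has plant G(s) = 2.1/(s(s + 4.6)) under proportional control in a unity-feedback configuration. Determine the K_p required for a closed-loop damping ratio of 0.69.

Closed-loop characteristic equation: s² + 4.6s + K_p·2.1 = 0.
So ω_n = √(2.1K_p) and 2ζω_n = 4.6, giving ζ = 4.6/(2√(2.1K_p)).
Setting ζ = 0.69: √(2.1K_p) = 4.6/(2·0.69) = 3.333, so K_p = 11.11/2.1 = 5.29.

K_p = 5.29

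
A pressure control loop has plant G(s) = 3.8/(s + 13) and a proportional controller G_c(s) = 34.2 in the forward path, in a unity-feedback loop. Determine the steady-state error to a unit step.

0.0909

The loop is type 0. Static position error constant K_pos = G_c(0)·G(0) = 34.2·0.2923 = 9.997.
Steady-state error to a unit step: e_ss = 1/(1+K_pos) = 1/11 = 0.0909.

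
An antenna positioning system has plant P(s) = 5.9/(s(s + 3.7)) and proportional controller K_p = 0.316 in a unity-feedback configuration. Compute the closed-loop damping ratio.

1 + K_p·P(s) = 0 gives s² + 3.7s + 1.864 = 0.
Matching s² + 2ζω_n s + ω_n²: ω_n = √1.864 = 1.365 rad/s and 2ζω_n = 3.7, so ζ = 3.7/(2·1.365) = 1.35.

ζ = 1.35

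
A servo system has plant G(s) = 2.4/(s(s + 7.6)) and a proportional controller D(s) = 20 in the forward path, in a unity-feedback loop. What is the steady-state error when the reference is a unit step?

0

The open loop D(s)G(s) has a pole at the origin (type 1), so the static position error constant is infinite and e_ss = 1/(1+∞) = 0.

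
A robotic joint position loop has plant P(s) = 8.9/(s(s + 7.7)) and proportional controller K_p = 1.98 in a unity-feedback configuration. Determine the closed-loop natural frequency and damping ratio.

With unity feedback the closed-loop characteristic equation is s² + 7.7s + 1.98·8.9 = s² + 7.7s + 17.62 = 0.
Matching s² + 2ζω_n s + ω_n²: ω_n = √17.62 = 4.198 rad/s and 2ζω_n = 7.7, so ζ = 7.7/(2·4.198) = 0.917.

ω_n = 4.2 rad/s, ζ = 0.917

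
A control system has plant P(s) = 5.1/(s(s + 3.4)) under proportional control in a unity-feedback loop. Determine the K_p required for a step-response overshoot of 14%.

K_p = 2.01

From %OS = 100·exp(−πζ/√(1−ζ²)) = 14%, ζ = −ln(0.14)/√(π²+ln²(0.14)) = 0.5305.
Characteristic equation s² + 3.4s + 5.1K_p = 0 gives ζ = 3.4/(2√(5.1K_p)).
Setting ζ = 0.5305: √(5.1K_p) = 3.4/(2·0.5305) = 3.204, so K_p = 10.27/5.1 = 2.01.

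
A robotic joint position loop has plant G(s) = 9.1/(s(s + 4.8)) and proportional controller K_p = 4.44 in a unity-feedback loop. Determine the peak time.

Closed-loop characteristic equation: s² + 4.8s + 40.4 = 0, so ω_n = 6.356 rad/s and ζ = 4.8/(2·6.356) = 0.3776.
Damped frequency ω_d = ω_n√(1−ζ²) = 5.886 rad/s, so peak time T_p = π/ω_d = 0.534 s.

T_p = 0.534 s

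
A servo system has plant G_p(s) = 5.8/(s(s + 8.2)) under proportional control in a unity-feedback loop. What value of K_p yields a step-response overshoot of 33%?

From %OS = 100·exp(−πζ/√(1−ζ²)) = 33%, ζ = −ln(0.33)/√(π²+ln²(0.33)) = 0.3328.
Characteristic equation s² + 8.2s + 5.8K_p = 0 gives ζ = 8.2/(2√(5.8K_p)).
Setting ζ = 0.3328: √(5.8K_p) = 8.2/(2·0.3328) = 12.32, so K_p = 151.8/5.8 = 26.2.

K_p = 26.2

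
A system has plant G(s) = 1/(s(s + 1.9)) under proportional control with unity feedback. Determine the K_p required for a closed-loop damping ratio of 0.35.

K_p = 7.37

Closed-loop characteristic equation: s² + 1.9s + K_p·1 = 0.
So ω_n = √(1K_p) and 2ζω_n = 1.9, giving ζ = 1.9/(2√(1K_p)).
Setting ζ = 0.35: √(1K_p) = 1.9/(2·0.35) = 2.714, so K_p = 7.367/1 = 7.37.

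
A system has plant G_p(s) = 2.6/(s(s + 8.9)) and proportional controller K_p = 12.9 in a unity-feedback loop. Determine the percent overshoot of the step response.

2.3%

From 1 + K_pG_p(s) = 0: s² + 8.9s + 33.54 = 0 ⇒ ω_n = 5.791, ζ = 0.7684.
%OS = 100·exp(−πζ/√(1−ζ²)) = 100·exp(−π·0.7684/√0.4096) = 2.3%.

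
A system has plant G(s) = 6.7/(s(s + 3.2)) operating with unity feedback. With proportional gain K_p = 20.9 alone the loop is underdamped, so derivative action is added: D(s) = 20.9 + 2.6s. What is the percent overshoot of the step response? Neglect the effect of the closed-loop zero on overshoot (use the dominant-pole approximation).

0.379%

Forward path: (20.9 + 2.6s)·6.7/(s(s+3.2)). The closed-loop characteristic equation is s² + (3.2 + 6.7·2.6)s + 6.7·20.9 = 0.
That is s² + 20.62s + 140 = 0, so ω_n = 11.83 rad/s and ζ = 20.62/(2·11.83) = 0.8713.
%OS = 100·exp(−πζ/√(1−ζ²)) = 0.379%.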